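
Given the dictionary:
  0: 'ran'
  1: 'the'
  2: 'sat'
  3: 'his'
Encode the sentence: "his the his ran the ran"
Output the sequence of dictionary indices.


Look up each word in the dictionary:
  'his' -> 3
  'the' -> 1
  'his' -> 3
  'ran' -> 0
  'the' -> 1
  'ran' -> 0

Encoded: [3, 1, 3, 0, 1, 0]


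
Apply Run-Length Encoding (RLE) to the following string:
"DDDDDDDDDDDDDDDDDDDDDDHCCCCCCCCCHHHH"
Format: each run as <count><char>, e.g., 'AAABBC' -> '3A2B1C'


Scanning runs left to right:
  i=0: run of 'D' x 22 -> '22D'
  i=22: run of 'H' x 1 -> '1H'
  i=23: run of 'C' x 9 -> '9C'
  i=32: run of 'H' x 4 -> '4H'

RLE = 22D1H9C4H


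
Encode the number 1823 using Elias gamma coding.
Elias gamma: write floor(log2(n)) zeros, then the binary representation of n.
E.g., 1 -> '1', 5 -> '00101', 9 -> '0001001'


num_bits = floor(log2(1823)) + 1 = 11
leading_zeros = num_bits - 1 = 10
binary(1823) = 11100011111

Elias gamma(1823) = '0000000000' + '11100011111' = 000000000011100011111 (21 bits)


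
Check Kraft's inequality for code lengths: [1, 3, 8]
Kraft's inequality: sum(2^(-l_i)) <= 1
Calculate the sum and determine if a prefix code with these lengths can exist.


Sum = 2^(-1) + 2^(-3) + 2^(-8)
    = 0.5 + 0.125 + 0.00390625
    = 161/256 = 0.62890625
Since 0.62890625 <= 1, Kraft's inequality IS satisfied.
A prefix code with these lengths CAN exist.

Kraft sum = 0.62890625. Satisfied.


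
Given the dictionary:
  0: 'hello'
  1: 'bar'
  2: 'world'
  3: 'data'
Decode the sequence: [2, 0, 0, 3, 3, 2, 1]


Look up each index in the dictionary:
  2 -> 'world'
  0 -> 'hello'
  0 -> 'hello'
  3 -> 'data'
  3 -> 'data'
  2 -> 'world'
  1 -> 'bar'

Decoded: "world hello hello data data world bar"


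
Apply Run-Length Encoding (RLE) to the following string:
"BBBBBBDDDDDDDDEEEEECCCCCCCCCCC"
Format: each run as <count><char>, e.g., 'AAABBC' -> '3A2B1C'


Scanning runs left to right:
  i=0: run of 'B' x 6 -> '6B'
  i=6: run of 'D' x 8 -> '8D'
  i=14: run of 'E' x 5 -> '5E'
  i=19: run of 'C' x 11 -> '11C'

RLE = 6B8D5E11C


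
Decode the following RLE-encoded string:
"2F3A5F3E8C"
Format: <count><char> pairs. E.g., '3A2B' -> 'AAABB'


Expanding each <count><char> pair:
  2F -> 'FF'
  3A -> 'AAA'
  5F -> 'FFFFF'
  3E -> 'EEE'
  8C -> 'CCCCCCCC'

Decoded = FFAAAFFFFFEEECCCCCCCC


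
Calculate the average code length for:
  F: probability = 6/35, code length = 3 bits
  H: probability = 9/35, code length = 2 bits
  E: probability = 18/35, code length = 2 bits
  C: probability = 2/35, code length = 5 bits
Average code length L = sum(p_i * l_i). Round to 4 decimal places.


Weighted contributions p_i * l_i:
  F: (6/35) * 3 = 18/35
  H: (9/35) * 2 = 18/35
  E: (18/35) * 2 = 36/35
  C: (2/35) * 5 = 10/35
Sum = (18 + 18 + 36 + 10)/35 = 82/35

L = 82/35 = 2.3429 bits/symbol


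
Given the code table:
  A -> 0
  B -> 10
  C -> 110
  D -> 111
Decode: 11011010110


Decoding:
110 -> C
110 -> C
10 -> B
110 -> C


Result: CCBC


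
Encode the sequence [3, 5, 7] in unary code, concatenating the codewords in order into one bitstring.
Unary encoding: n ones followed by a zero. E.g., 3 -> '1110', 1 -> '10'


Encode each number as n ones followed by a terminating 0:
  3 -> 1110 (4 bits)
  5 -> 111110 (6 bits)
  7 -> 11111110 (8 bits)
Total length = 4 + 6 + 8 = 18 bits.

Unary([3, 5, 7]) = 111011111011111110 (18 bits)


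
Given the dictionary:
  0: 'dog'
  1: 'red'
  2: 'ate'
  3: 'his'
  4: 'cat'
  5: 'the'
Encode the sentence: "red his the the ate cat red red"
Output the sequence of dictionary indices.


Look up each word in the dictionary:
  'red' -> 1
  'his' -> 3
  'the' -> 5
  'the' -> 5
  'ate' -> 2
  'cat' -> 4
  'red' -> 1
  'red' -> 1

Encoded: [1, 3, 5, 5, 2, 4, 1, 1]


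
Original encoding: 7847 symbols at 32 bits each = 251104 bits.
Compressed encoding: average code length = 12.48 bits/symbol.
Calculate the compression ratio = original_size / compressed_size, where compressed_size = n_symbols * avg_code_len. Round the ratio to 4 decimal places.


original_size = n_symbols * orig_bits = 7847 * 32 = 251104 bits
compressed_size = n_symbols * avg_code_len = 7847 * 12.48 = 97930.56 bits
ratio = original_size / compressed_size = 251104 / 97930.56 = 2.5641

Compression ratio = 2.5641


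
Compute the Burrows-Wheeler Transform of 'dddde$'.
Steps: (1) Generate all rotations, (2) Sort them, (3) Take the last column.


Rotations (sorted):
  0: $dddde -> last char: e
  1: dddde$ -> last char: $
  2: ddde$d -> last char: d
  3: dde$dd -> last char: d
  4: de$ddd -> last char: d
  5: e$dddd -> last char: d


BWT = e$dddd


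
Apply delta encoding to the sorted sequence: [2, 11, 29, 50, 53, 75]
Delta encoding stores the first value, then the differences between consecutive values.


First value: 2
Deltas:
  11 - 2 = 9
  29 - 11 = 18
  50 - 29 = 21
  53 - 50 = 3
  75 - 53 = 22


Delta encoded: [2, 9, 18, 21, 3, 22]


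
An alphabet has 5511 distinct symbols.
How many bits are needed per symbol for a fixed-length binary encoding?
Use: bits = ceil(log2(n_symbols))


log2(5511) = 12.4281
Bracket: 2^12 = 4096 < 5511 <= 2^13 = 8192
So ceil(log2(5511)) = 13

bits = ceil(log2(5511)) = ceil(12.4281) = 13 bits


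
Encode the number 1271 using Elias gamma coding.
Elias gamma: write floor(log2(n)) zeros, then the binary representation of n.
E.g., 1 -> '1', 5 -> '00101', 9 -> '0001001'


num_bits = floor(log2(1271)) + 1 = 11
leading_zeros = num_bits - 1 = 10
binary(1271) = 10011110111

Elias gamma(1271) = '0000000000' + '10011110111' = 000000000010011110111 (21 bits)


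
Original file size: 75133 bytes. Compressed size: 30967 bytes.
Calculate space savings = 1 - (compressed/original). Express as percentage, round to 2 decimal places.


ratio = compressed/original = 30967/75133 = 0.412162
savings = 1 - ratio = 1 - 0.412162 = 0.587838
as a percentage: 0.587838 * 100 = 58.78%

Space savings = 1 - 30967/75133 = 58.78%


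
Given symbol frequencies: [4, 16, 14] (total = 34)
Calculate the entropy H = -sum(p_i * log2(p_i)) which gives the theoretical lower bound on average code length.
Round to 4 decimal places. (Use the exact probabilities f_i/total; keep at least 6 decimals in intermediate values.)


Per-symbol terms -p_i * log2(p_i) with p_i = f_i/34:
  p = 4/34 = 0.117647: log2(p) = -3.087463, -p*log2(p) = 0.363231
  p = 16/34 = 0.470588: log2(p) = -1.087463, -p*log2(p) = 0.511747
  p = 14/34 = 0.411765: log2(p) = -1.280108, -p*log2(p) = 0.527103
H = 0.363231 + 0.511747 + 0.527103 = 1.402081

H = 1.4021 bits/symbol


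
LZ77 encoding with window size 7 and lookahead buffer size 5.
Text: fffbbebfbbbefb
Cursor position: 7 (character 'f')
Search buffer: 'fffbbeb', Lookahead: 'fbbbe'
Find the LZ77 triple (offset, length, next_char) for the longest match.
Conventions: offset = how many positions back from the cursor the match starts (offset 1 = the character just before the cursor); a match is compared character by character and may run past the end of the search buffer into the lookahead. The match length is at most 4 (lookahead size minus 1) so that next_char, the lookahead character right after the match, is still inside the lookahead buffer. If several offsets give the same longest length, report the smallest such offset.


Try each offset into the search buffer:
  offset=1 (pos 6, char 'b'): match length 0
  offset=2 (pos 5, char 'e'): match length 0
  offset=3 (pos 4, char 'b'): match length 0
  offset=4 (pos 3, char 'b'): match length 0
  offset=5 (pos 2, char 'f'): match length 3
  offset=6 (pos 1, char 'f'): match length 1
  offset=7 (pos 0, char 'f'): match length 1
Longest match has length 3 at offset 5.
next_char = character at position 7 + 3 = 10 -> 'b'

Best match: offset=5, length=3 (matching 'fbb' starting at position 2)
LZ77 triple: (5, 3, 'b')


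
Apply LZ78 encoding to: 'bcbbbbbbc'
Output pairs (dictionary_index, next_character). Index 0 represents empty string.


LZ78 encoding steps:
Dictionary: {0: ''}
Step 1: w='' (idx 0), next='b' -> output (0, 'b'), add 'b' as idx 1
Step 2: w='' (idx 0), next='c' -> output (0, 'c'), add 'c' as idx 2
Step 3: w='b' (idx 1), next='b' -> output (1, 'b'), add 'bb' as idx 3
Step 4: w='bb' (idx 3), next='b' -> output (3, 'b'), add 'bbb' as idx 4
Step 5: w='b' (idx 1), next='c' -> output (1, 'c'), add 'bc' as idx 5


Encoded: [(0, 'b'), (0, 'c'), (1, 'b'), (3, 'b'), (1, 'c')]


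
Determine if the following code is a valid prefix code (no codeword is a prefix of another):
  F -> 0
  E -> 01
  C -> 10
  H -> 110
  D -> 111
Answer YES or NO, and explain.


Checking each pair (does one codeword prefix another?):
  F='0' vs E='01': prefix -- VIOLATION

NO -- this is NOT a valid prefix code. F (0) is a prefix of E (01).


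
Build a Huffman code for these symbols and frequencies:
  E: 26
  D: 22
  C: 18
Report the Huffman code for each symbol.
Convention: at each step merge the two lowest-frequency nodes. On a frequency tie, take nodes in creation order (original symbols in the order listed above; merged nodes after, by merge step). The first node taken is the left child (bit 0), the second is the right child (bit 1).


Huffman tree construction:
Step 1: Merge C(18) + D(22) = 40
Step 2: Merge E(26) + (C+D)(40) = 66
Read each symbol's code off the tree from the root (left child = 0, right child = 1).

Codes:
  E: 0 (length 1)
  D: 11 (length 2)
  C: 10 (length 2)
Average code length: 106/66 = 1.6061 bits/symbol


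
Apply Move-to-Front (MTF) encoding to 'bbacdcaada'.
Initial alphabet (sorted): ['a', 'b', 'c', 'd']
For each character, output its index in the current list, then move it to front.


MTF encoding:
'b': index 1 in ['a', 'b', 'c', 'd'] -> ['b', 'a', 'c', 'd']
'b': index 0 in ['b', 'a', 'c', 'd'] -> ['b', 'a', 'c', 'd']
'a': index 1 in ['b', 'a', 'c', 'd'] -> ['a', 'b', 'c', 'd']
'c': index 2 in ['a', 'b', 'c', 'd'] -> ['c', 'a', 'b', 'd']
'd': index 3 in ['c', 'a', 'b', 'd'] -> ['d', 'c', 'a', 'b']
'c': index 1 in ['d', 'c', 'a', 'b'] -> ['c', 'd', 'a', 'b']
'a': index 2 in ['c', 'd', 'a', 'b'] -> ['a', 'c', 'd', 'b']
'a': index 0 in ['a', 'c', 'd', 'b'] -> ['a', 'c', 'd', 'b']
'd': index 2 in ['a', 'c', 'd', 'b'] -> ['d', 'a', 'c', 'b']
'a': index 1 in ['d', 'a', 'c', 'b'] -> ['a', 'd', 'c', 'b']


Output: [1, 0, 1, 2, 3, 1, 2, 0, 2, 1]


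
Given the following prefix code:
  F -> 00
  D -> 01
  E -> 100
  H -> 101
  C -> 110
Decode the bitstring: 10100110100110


Decoding step by step:
Bits 101 -> H
Bits 00 -> F
Bits 110 -> C
Bits 100 -> E
Bits 110 -> C


Decoded message: HFCEC


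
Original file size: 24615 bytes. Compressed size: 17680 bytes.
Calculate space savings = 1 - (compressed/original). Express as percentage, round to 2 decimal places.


ratio = compressed/original = 17680/24615 = 0.718261
savings = 1 - ratio = 1 - 0.718261 = 0.281739
as a percentage: 0.281739 * 100 = 28.17%

Space savings = 1 - 17680/24615 = 28.17%


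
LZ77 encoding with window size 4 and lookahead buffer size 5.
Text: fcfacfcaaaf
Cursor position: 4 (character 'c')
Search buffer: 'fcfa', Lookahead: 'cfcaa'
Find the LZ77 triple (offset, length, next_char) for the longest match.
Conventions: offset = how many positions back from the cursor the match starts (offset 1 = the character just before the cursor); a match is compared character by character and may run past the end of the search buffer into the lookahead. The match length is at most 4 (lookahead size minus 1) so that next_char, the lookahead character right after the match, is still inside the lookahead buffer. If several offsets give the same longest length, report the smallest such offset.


Try each offset into the search buffer:
  offset=1 (pos 3, char 'a'): match length 0
  offset=2 (pos 2, char 'f'): match length 0
  offset=3 (pos 1, char 'c'): match length 2
  offset=4 (pos 0, char 'f'): match length 0
Longest match has length 2 at offset 3.
next_char = character at position 4 + 2 = 6 -> 'c'

Best match: offset=3, length=2 (matching 'cf' starting at position 1)
LZ77 triple: (3, 2, 'c')


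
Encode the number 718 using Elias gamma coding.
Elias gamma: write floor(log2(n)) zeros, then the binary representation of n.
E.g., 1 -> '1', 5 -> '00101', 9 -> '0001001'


num_bits = floor(log2(718)) + 1 = 10
leading_zeros = num_bits - 1 = 9
binary(718) = 1011001110

Elias gamma(718) = '000000000' + '1011001110' = 0000000001011001110 (19 bits)


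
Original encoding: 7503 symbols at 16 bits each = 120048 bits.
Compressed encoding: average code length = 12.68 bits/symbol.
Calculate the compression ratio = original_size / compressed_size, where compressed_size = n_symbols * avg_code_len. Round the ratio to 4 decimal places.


original_size = n_symbols * orig_bits = 7503 * 16 = 120048 bits
compressed_size = n_symbols * avg_code_len = 7503 * 12.68 = 95138.04 bits
ratio = original_size / compressed_size = 120048 / 95138.04 = 1.2618

Compression ratio = 1.2618


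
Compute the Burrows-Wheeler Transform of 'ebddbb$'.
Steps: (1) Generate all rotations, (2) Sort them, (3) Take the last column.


Rotations (sorted):
  0: $ebddbb -> last char: b
  1: b$ebddb -> last char: b
  2: bb$ebdd -> last char: d
  3: bddbb$e -> last char: e
  4: dbb$ebd -> last char: d
  5: ddbb$eb -> last char: b
  6: ebddbb$ -> last char: $


BWT = bbdedb$


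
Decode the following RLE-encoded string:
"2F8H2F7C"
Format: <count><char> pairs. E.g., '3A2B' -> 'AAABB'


Expanding each <count><char> pair:
  2F -> 'FF'
  8H -> 'HHHHHHHH'
  2F -> 'FF'
  7C -> 'CCCCCCC'

Decoded = FFHHHHHHHHFFCCCCCCC


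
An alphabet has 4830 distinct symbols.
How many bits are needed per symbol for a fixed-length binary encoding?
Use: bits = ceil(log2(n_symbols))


log2(4830) = 12.2378
Bracket: 2^12 = 4096 < 4830 <= 2^13 = 8192
So ceil(log2(4830)) = 13

bits = ceil(log2(4830)) = ceil(12.2378) = 13 bits


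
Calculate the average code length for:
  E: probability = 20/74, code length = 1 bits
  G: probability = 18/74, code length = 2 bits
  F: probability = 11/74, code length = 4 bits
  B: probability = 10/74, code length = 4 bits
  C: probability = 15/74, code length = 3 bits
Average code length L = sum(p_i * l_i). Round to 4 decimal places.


Weighted contributions p_i * l_i:
  E: (20/74) * 1 = 20/74
  G: (18/74) * 2 = 36/74
  F: (11/74) * 4 = 44/74
  B: (10/74) * 4 = 40/74
  C: (15/74) * 3 = 45/74
Sum = (20 + 36 + 44 + 40 + 45)/74 = 185/74

L = 185/74 = 2.5000 bits/symbol


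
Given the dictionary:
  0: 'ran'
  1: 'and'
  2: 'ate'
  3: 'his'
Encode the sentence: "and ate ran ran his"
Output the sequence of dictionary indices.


Look up each word in the dictionary:
  'and' -> 1
  'ate' -> 2
  'ran' -> 0
  'ran' -> 0
  'his' -> 3

Encoded: [1, 2, 0, 0, 3]


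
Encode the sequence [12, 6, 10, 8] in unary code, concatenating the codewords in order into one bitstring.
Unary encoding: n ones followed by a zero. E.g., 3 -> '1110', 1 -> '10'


Encode each number as n ones followed by a terminating 0:
  12 -> 1111111111110 (13 bits)
  6 -> 1111110 (7 bits)
  10 -> 11111111110 (11 bits)
  8 -> 111111110 (9 bits)
Total length = 13 + 7 + 11 + 9 = 40 bits.

Unary([12, 6, 10, 8]) = 1111111111110111111011111111110111111110 (40 bits)


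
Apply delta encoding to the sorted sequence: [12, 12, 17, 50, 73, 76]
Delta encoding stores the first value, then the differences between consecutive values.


First value: 12
Deltas:
  12 - 12 = 0
  17 - 12 = 5
  50 - 17 = 33
  73 - 50 = 23
  76 - 73 = 3


Delta encoded: [12, 0, 5, 33, 23, 3]


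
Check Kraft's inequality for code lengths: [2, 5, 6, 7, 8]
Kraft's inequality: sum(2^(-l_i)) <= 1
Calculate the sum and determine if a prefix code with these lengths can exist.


Sum = 2^(-2) + 2^(-5) + 2^(-6) + 2^(-7) + 2^(-8)
    = 0.25 + 0.03125 + 0.015625 + 0.0078125 + 0.00390625
    = 79/256 = 0.30859375
Since 0.30859375 <= 1, Kraft's inequality IS satisfied.
A prefix code with these lengths CAN exist.

Kraft sum = 0.30859375. Satisfied.


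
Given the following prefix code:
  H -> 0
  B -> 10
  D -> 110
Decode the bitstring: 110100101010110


Decoding step by step:
Bits 110 -> D
Bits 10 -> B
Bits 0 -> H
Bits 10 -> B
Bits 10 -> B
Bits 10 -> B
Bits 110 -> D


Decoded message: DBHBBBD


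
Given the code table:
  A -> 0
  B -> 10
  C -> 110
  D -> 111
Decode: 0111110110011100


Decoding:
0 -> A
111 -> D
110 -> C
110 -> C
0 -> A
111 -> D
0 -> A
0 -> A


Result: ADCCADAA


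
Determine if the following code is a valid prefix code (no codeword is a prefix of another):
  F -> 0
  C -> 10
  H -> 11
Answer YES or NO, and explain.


Checking each pair (does one codeword prefix another?):
  F='0' vs C='10': no prefix
  F='0' vs H='11': no prefix
  C='10' vs F='0': no prefix
  C='10' vs H='11': no prefix
  H='11' vs F='0': no prefix
  H='11' vs C='10': no prefix
No violation found over all pairs.

YES -- this is a valid prefix code. No codeword is a prefix of any other codeword.


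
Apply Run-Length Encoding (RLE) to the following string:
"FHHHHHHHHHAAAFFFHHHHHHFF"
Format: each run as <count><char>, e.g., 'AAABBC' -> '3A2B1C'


Scanning runs left to right:
  i=0: run of 'F' x 1 -> '1F'
  i=1: run of 'H' x 9 -> '9H'
  i=10: run of 'A' x 3 -> '3A'
  i=13: run of 'F' x 3 -> '3F'
  i=16: run of 'H' x 6 -> '6H'
  i=22: run of 'F' x 2 -> '2F'

RLE = 1F9H3A3F6H2F


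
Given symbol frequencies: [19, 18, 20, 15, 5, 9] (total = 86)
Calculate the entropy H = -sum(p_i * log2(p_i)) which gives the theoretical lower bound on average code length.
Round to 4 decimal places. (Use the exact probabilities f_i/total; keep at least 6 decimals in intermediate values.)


Per-symbol terms -p_i * log2(p_i) with p_i = f_i/86:
  p = 19/86 = 0.220930: log2(p) = -2.178337, -p*log2(p) = 0.481261
  p = 18/86 = 0.209302: log2(p) = -2.256340, -p*log2(p) = 0.472257
  p = 20/86 = 0.232558: log2(p) = -2.104337, -p*log2(p) = 0.489381
  p = 15/86 = 0.174419: log2(p) = -2.519374, -p*log2(p) = 0.439426
  p = 5/86 = 0.058140: log2(p) = -4.104337, -p*log2(p) = 0.238624
  p = 9/86 = 0.104651: log2(p) = -3.256340, -p*log2(p) = 0.340780
H = 0.481261 + 0.472257 + 0.489381 + 0.439426 + 0.238624 + 0.340780 = 2.461729

H = 2.4617 bits/symbol


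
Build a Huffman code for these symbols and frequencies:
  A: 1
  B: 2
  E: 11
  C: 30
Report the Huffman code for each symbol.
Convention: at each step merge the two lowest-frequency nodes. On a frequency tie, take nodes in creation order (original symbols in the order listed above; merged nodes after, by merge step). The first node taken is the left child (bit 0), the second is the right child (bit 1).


Huffman tree construction:
Step 1: Merge A(1) + B(2) = 3
Step 2: Merge (A+B)(3) + E(11) = 14
Step 3: Merge ((A+B)+E)(14) + C(30) = 44
Read each symbol's code off the tree from the root (left child = 0, right child = 1).

Codes:
  A: 000 (length 3)
  B: 001 (length 3)
  E: 01 (length 2)
  C: 1 (length 1)
Average code length: 61/44 = 1.3864 bits/symbol


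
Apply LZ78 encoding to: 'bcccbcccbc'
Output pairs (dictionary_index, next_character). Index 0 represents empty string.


LZ78 encoding steps:
Dictionary: {0: ''}
Step 1: w='' (idx 0), next='b' -> output (0, 'b'), add 'b' as idx 1
Step 2: w='' (idx 0), next='c' -> output (0, 'c'), add 'c' as idx 2
Step 3: w='c' (idx 2), next='c' -> output (2, 'c'), add 'cc' as idx 3
Step 4: w='b' (idx 1), next='c' -> output (1, 'c'), add 'bc' as idx 4
Step 5: w='cc' (idx 3), next='b' -> output (3, 'b'), add 'ccb' as idx 5
Step 6: w='c' (idx 2), end of input -> output (2, '')


Encoded: [(0, 'b'), (0, 'c'), (2, 'c'), (1, 'c'), (3, 'b'), (2, '')]


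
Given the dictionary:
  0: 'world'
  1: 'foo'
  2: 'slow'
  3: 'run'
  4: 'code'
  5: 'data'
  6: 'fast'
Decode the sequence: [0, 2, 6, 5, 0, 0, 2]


Look up each index in the dictionary:
  0 -> 'world'
  2 -> 'slow'
  6 -> 'fast'
  5 -> 'data'
  0 -> 'world'
  0 -> 'world'
  2 -> 'slow'

Decoded: "world slow fast data world world slow"


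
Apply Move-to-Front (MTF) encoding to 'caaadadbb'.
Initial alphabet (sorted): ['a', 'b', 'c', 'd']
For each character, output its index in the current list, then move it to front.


MTF encoding:
'c': index 2 in ['a', 'b', 'c', 'd'] -> ['c', 'a', 'b', 'd']
'a': index 1 in ['c', 'a', 'b', 'd'] -> ['a', 'c', 'b', 'd']
'a': index 0 in ['a', 'c', 'b', 'd'] -> ['a', 'c', 'b', 'd']
'a': index 0 in ['a', 'c', 'b', 'd'] -> ['a', 'c', 'b', 'd']
'd': index 3 in ['a', 'c', 'b', 'd'] -> ['d', 'a', 'c', 'b']
'a': index 1 in ['d', 'a', 'c', 'b'] -> ['a', 'd', 'c', 'b']
'd': index 1 in ['a', 'd', 'c', 'b'] -> ['d', 'a', 'c', 'b']
'b': index 3 in ['d', 'a', 'c', 'b'] -> ['b', 'd', 'a', 'c']
'b': index 0 in ['b', 'd', 'a', 'c'] -> ['b', 'd', 'a', 'c']


Output: [2, 1, 0, 0, 3, 1, 1, 3, 0]


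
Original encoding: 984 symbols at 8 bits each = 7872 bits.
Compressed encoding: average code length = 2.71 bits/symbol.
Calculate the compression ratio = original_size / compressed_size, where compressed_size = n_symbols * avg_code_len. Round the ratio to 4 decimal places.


original_size = n_symbols * orig_bits = 984 * 8 = 7872 bits
compressed_size = n_symbols * avg_code_len = 984 * 2.71 = 2666.64 bits
ratio = original_size / compressed_size = 7872 / 2666.64 = 2.952

Compression ratio = 2.952


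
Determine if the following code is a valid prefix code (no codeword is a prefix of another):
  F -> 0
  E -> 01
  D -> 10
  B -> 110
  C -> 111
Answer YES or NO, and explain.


Checking each pair (does one codeword prefix another?):
  F='0' vs E='01': prefix -- VIOLATION

NO -- this is NOT a valid prefix code. F (0) is a prefix of E (01).


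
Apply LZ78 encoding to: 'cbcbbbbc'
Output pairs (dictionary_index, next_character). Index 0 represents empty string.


LZ78 encoding steps:
Dictionary: {0: ''}
Step 1: w='' (idx 0), next='c' -> output (0, 'c'), add 'c' as idx 1
Step 2: w='' (idx 0), next='b' -> output (0, 'b'), add 'b' as idx 2
Step 3: w='c' (idx 1), next='b' -> output (1, 'b'), add 'cb' as idx 3
Step 4: w='b' (idx 2), next='b' -> output (2, 'b'), add 'bb' as idx 4
Step 5: w='b' (idx 2), next='c' -> output (2, 'c'), add 'bc' as idx 5


Encoded: [(0, 'c'), (0, 'b'), (1, 'b'), (2, 'b'), (2, 'c')]


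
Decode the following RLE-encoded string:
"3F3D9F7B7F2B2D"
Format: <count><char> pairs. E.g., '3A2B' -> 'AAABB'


Expanding each <count><char> pair:
  3F -> 'FFF'
  3D -> 'DDD'
  9F -> 'FFFFFFFFF'
  7B -> 'BBBBBBB'
  7F -> 'FFFFFFF'
  2B -> 'BB'
  2D -> 'DD'

Decoded = FFFDDDFFFFFFFFFBBBBBBBFFFFFFFBBDD


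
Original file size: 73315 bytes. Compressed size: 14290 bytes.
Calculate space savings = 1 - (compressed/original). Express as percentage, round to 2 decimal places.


ratio = compressed/original = 14290/73315 = 0.194912
savings = 1 - ratio = 1 - 0.194912 = 0.805088
as a percentage: 0.805088 * 100 = 80.51%

Space savings = 1 - 14290/73315 = 80.51%


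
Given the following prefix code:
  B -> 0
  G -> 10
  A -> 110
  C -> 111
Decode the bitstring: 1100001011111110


Decoding step by step:
Bits 110 -> A
Bits 0 -> B
Bits 0 -> B
Bits 0 -> B
Bits 10 -> G
Bits 111 -> C
Bits 111 -> C
Bits 10 -> G


Decoded message: ABBBGCCG


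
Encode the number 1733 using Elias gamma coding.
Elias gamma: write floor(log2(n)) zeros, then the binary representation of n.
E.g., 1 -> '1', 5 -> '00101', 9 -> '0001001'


num_bits = floor(log2(1733)) + 1 = 11
leading_zeros = num_bits - 1 = 10
binary(1733) = 11011000101

Elias gamma(1733) = '0000000000' + '11011000101' = 000000000011011000101 (21 bits)


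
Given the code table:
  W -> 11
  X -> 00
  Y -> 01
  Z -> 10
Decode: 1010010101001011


Decoding:
10 -> Z
10 -> Z
01 -> Y
01 -> Y
01 -> Y
00 -> X
10 -> Z
11 -> W


Result: ZZYYYXZW


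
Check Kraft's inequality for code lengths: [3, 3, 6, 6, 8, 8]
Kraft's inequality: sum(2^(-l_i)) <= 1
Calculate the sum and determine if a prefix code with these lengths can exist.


Sum = 2^(-3) + 2^(-3) + 2^(-6) + 2^(-6) + 2^(-8) + 2^(-8)
    = 0.125 + 0.125 + 0.015625 + 0.015625 + 0.00390625 + 0.00390625
    = 74/256 = 0.2890625
Since 0.2890625 <= 1, Kraft's inequality IS satisfied.
A prefix code with these lengths CAN exist.

Kraft sum = 0.2890625. Satisfied.


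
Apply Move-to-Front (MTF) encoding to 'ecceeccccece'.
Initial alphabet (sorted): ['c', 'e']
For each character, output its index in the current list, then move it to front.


MTF encoding:
'e': index 1 in ['c', 'e'] -> ['e', 'c']
'c': index 1 in ['e', 'c'] -> ['c', 'e']
'c': index 0 in ['c', 'e'] -> ['c', 'e']
'e': index 1 in ['c', 'e'] -> ['e', 'c']
'e': index 0 in ['e', 'c'] -> ['e', 'c']
'c': index 1 in ['e', 'c'] -> ['c', 'e']
'c': index 0 in ['c', 'e'] -> ['c', 'e']
'c': index 0 in ['c', 'e'] -> ['c', 'e']
'c': index 0 in ['c', 'e'] -> ['c', 'e']
'e': index 1 in ['c', 'e'] -> ['e', 'c']
'c': index 1 in ['e', 'c'] -> ['c', 'e']
'e': index 1 in ['c', 'e'] -> ['e', 'c']


Output: [1, 1, 0, 1, 0, 1, 0, 0, 0, 1, 1, 1]


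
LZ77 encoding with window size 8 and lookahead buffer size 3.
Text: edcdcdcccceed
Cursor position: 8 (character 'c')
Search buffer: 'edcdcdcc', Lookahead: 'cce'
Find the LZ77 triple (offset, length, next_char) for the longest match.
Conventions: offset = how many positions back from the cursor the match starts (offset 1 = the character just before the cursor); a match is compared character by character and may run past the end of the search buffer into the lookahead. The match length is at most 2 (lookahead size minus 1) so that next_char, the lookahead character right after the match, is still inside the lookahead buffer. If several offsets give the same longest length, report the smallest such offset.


Try each offset into the search buffer:
  offset=1 (pos 7, char 'c'): match length 2
  offset=2 (pos 6, char 'c'): match length 2
  offset=3 (pos 5, char 'd'): match length 0
  offset=4 (pos 4, char 'c'): match length 1
  offset=5 (pos 3, char 'd'): match length 0
  offset=6 (pos 2, char 'c'): match length 1
  offset=7 (pos 1, char 'd'): match length 0
  offset=8 (pos 0, char 'e'): match length 0
Longest match has length 2, found at offsets 1, 2; take the smallest, offset 1.
next_char = character at position 8 + 2 = 10 -> 'e'

Best match: offset=1, length=2 (matching 'cc' starting at position 7)
LZ77 triple: (1, 2, 'e')


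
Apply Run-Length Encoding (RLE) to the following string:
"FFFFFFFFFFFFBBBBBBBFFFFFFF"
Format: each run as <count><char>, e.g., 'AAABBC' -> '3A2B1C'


Scanning runs left to right:
  i=0: run of 'F' x 12 -> '12F'
  i=12: run of 'B' x 7 -> '7B'
  i=19: run of 'F' x 7 -> '7F'

RLE = 12F7B7F


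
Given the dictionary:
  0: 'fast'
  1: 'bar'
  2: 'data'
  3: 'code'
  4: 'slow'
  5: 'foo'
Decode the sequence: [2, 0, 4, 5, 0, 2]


Look up each index in the dictionary:
  2 -> 'data'
  0 -> 'fast'
  4 -> 'slow'
  5 -> 'foo'
  0 -> 'fast'
  2 -> 'data'

Decoded: "data fast slow foo fast data"


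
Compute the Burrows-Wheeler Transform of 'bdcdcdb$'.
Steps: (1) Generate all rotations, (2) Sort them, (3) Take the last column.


Rotations (sorted):
  0: $bdcdcdb -> last char: b
  1: b$bdcdcd -> last char: d
  2: bdcdcdb$ -> last char: $
  3: cdb$bdcd -> last char: d
  4: cdcdb$bd -> last char: d
  5: db$bdcdc -> last char: c
  6: dcdb$bdc -> last char: c
  7: dcdcdb$b -> last char: b


BWT = bd$ddccb


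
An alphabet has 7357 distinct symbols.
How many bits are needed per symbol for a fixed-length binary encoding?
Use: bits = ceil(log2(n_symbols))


log2(7357) = 12.8449
Bracket: 2^12 = 4096 < 7357 <= 2^13 = 8192
So ceil(log2(7357)) = 13

bits = ceil(log2(7357)) = ceil(12.8449) = 13 bits


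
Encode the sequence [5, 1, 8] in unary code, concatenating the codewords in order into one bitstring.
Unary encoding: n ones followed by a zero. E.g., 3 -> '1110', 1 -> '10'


Encode each number as n ones followed by a terminating 0:
  5 -> 111110 (6 bits)
  1 -> 10 (2 bits)
  8 -> 111111110 (9 bits)
Total length = 6 + 2 + 9 = 17 bits.

Unary([5, 1, 8]) = 11111010111111110 (17 bits)


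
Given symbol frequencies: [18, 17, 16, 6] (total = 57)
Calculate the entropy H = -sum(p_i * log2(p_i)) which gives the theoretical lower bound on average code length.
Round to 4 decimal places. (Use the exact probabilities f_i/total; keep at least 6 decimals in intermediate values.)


Per-symbol terms -p_i * log2(p_i) with p_i = f_i/57:
  p = 18/57 = 0.315789: log2(p) = -1.662965, -p*log2(p) = 0.525147
  p = 17/57 = 0.298246: log2(p) = -1.745427, -p*log2(p) = 0.520566
  p = 16/57 = 0.280702: log2(p) = -1.832890, -p*log2(p) = 0.514495
  p = 6/57 = 0.105263: log2(p) = -3.247928, -p*log2(p) = 0.341887
H = 0.525147 + 0.520566 + 0.514495 + 0.341887 = 1.902095

H = 1.9021 bits/symbol


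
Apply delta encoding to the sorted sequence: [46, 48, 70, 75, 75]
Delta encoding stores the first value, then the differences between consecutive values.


First value: 46
Deltas:
  48 - 46 = 2
  70 - 48 = 22
  75 - 70 = 5
  75 - 75 = 0


Delta encoded: [46, 2, 22, 5, 0]


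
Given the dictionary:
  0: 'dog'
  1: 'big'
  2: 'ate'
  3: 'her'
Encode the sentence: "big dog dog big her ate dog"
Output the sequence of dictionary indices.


Look up each word in the dictionary:
  'big' -> 1
  'dog' -> 0
  'dog' -> 0
  'big' -> 1
  'her' -> 3
  'ate' -> 2
  'dog' -> 0

Encoded: [1, 0, 0, 1, 3, 2, 0]


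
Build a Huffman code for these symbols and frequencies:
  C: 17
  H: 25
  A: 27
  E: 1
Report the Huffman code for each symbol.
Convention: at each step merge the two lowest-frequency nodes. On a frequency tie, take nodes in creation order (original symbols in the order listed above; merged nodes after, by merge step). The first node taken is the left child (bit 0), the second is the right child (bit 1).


Huffman tree construction:
Step 1: Merge E(1) + C(17) = 18
Step 2: Merge (E+C)(18) + H(25) = 43
Step 3: Merge A(27) + ((E+C)+H)(43) = 70
Read each symbol's code off the tree from the root (left child = 0, right child = 1).

Codes:
  C: 101 (length 3)
  H: 11 (length 2)
  A: 0 (length 1)
  E: 100 (length 3)
Average code length: 131/70 = 1.8714 bits/symbol


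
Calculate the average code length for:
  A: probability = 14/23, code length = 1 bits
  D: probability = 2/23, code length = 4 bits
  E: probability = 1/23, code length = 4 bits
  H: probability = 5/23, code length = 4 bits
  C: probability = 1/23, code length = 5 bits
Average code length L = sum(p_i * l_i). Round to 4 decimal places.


Weighted contributions p_i * l_i:
  A: (14/23) * 1 = 14/23
  D: (2/23) * 4 = 8/23
  E: (1/23) * 4 = 4/23
  H: (5/23) * 4 = 20/23
  C: (1/23) * 5 = 5/23
Sum = (14 + 8 + 4 + 20 + 5)/23 = 51/23

L = 51/23 = 2.2174 bits/symbol


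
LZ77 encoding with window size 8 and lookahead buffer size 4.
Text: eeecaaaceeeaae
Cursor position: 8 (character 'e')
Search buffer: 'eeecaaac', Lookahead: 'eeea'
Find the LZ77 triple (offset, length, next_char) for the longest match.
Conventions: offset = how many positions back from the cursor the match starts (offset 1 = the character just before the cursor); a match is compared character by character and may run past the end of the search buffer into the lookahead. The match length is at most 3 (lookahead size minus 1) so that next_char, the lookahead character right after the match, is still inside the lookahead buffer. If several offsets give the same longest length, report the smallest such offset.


Try each offset into the search buffer:
  offset=1 (pos 7, char 'c'): match length 0
  offset=2 (pos 6, char 'a'): match length 0
  offset=3 (pos 5, char 'a'): match length 0
  offset=4 (pos 4, char 'a'): match length 0
  offset=5 (pos 3, char 'c'): match length 0
  offset=6 (pos 2, char 'e'): match length 1
  offset=7 (pos 1, char 'e'): match length 2
  offset=8 (pos 0, char 'e'): match length 3
Longest match has length 3 at offset 8.
next_char = character at position 8 + 3 = 11 -> 'a'

Best match: offset=8, length=3 (matching 'eee' starting at position 0)
LZ77 triple: (8, 3, 'a')


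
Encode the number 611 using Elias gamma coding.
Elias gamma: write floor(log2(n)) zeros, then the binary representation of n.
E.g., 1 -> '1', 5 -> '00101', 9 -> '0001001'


num_bits = floor(log2(611)) + 1 = 10
leading_zeros = num_bits - 1 = 9
binary(611) = 1001100011

Elias gamma(611) = '000000000' + '1001100011' = 0000000001001100011 (19 bits)


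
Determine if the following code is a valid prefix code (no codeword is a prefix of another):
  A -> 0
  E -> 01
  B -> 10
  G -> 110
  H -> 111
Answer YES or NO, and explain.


Checking each pair (does one codeword prefix another?):
  A='0' vs E='01': prefix -- VIOLATION

NO -- this is NOT a valid prefix code. A (0) is a prefix of E (01).


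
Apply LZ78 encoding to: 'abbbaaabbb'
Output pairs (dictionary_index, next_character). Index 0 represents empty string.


LZ78 encoding steps:
Dictionary: {0: ''}
Step 1: w='' (idx 0), next='a' -> output (0, 'a'), add 'a' as idx 1
Step 2: w='' (idx 0), next='b' -> output (0, 'b'), add 'b' as idx 2
Step 3: w='b' (idx 2), next='b' -> output (2, 'b'), add 'bb' as idx 3
Step 4: w='a' (idx 1), next='a' -> output (1, 'a'), add 'aa' as idx 4
Step 5: w='a' (idx 1), next='b' -> output (1, 'b'), add 'ab' as idx 5
Step 6: w='bb' (idx 3), end of input -> output (3, '')


Encoded: [(0, 'a'), (0, 'b'), (2, 'b'), (1, 'a'), (1, 'b'), (3, '')]


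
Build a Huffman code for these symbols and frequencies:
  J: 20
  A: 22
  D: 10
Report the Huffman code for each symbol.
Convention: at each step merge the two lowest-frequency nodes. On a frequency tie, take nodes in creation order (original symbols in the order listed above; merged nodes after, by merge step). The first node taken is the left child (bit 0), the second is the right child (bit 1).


Huffman tree construction:
Step 1: Merge D(10) + J(20) = 30
Step 2: Merge A(22) + (D+J)(30) = 52
Read each symbol's code off the tree from the root (left child = 0, right child = 1).

Codes:
  J: 11 (length 2)
  A: 0 (length 1)
  D: 10 (length 2)
Average code length: 82/52 = 1.5769 bits/symbol


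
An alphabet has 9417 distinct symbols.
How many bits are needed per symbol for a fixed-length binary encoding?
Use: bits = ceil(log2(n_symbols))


log2(9417) = 13.2011
Bracket: 2^13 = 8192 < 9417 <= 2^14 = 16384
So ceil(log2(9417)) = 14

bits = ceil(log2(9417)) = ceil(13.2011) = 14 bits


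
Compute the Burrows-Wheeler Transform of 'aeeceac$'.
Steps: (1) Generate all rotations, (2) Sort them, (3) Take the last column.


Rotations (sorted):
  0: $aeeceac -> last char: c
  1: ac$aeece -> last char: e
  2: aeeceac$ -> last char: $
  3: c$aeecea -> last char: a
  4: ceac$aee -> last char: e
  5: eac$aeec -> last char: c
  6: eceac$ae -> last char: e
  7: eeceac$a -> last char: a


BWT = ce$aecea


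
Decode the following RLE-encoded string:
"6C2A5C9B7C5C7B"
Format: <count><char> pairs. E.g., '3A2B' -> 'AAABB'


Expanding each <count><char> pair:
  6C -> 'CCCCCC'
  2A -> 'AA'
  5C -> 'CCCCC'
  9B -> 'BBBBBBBBB'
  7C -> 'CCCCCCC'
  5C -> 'CCCCC'
  7B -> 'BBBBBBB'

Decoded = CCCCCCAACCCCCBBBBBBBBBCCCCCCCCCCCCBBBBBBB


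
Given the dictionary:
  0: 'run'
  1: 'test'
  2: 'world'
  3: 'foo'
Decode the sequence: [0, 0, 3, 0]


Look up each index in the dictionary:
  0 -> 'run'
  0 -> 'run'
  3 -> 'foo'
  0 -> 'run'

Decoded: "run run foo run"


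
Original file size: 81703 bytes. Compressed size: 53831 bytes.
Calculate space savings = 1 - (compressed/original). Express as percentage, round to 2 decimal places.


ratio = compressed/original = 53831/81703 = 0.658862
savings = 1 - ratio = 1 - 0.658862 = 0.341138
as a percentage: 0.341138 * 100 = 34.11%

Space savings = 1 - 53831/81703 = 34.11%


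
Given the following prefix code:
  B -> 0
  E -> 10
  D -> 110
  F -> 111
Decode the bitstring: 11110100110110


Decoding step by step:
Bits 111 -> F
Bits 10 -> E
Bits 10 -> E
Bits 0 -> B
Bits 110 -> D
Bits 110 -> D


Decoded message: FEEBDD


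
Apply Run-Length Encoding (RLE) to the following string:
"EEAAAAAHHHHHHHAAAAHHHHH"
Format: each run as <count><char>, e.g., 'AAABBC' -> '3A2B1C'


Scanning runs left to right:
  i=0: run of 'E' x 2 -> '2E'
  i=2: run of 'A' x 5 -> '5A'
  i=7: run of 'H' x 7 -> '7H'
  i=14: run of 'A' x 4 -> '4A'
  i=18: run of 'H' x 5 -> '5H'

RLE = 2E5A7H4A5H


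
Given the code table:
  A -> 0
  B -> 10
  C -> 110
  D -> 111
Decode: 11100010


Decoding:
111 -> D
0 -> A
0 -> A
0 -> A
10 -> B


Result: DAAAB


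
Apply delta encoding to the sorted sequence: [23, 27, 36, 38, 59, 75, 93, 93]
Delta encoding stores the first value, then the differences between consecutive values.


First value: 23
Deltas:
  27 - 23 = 4
  36 - 27 = 9
  38 - 36 = 2
  59 - 38 = 21
  75 - 59 = 16
  93 - 75 = 18
  93 - 93 = 0


Delta encoded: [23, 4, 9, 2, 21, 16, 18, 0]


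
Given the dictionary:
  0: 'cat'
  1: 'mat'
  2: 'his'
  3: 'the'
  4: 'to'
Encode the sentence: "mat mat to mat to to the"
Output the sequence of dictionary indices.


Look up each word in the dictionary:
  'mat' -> 1
  'mat' -> 1
  'to' -> 4
  'mat' -> 1
  'to' -> 4
  'to' -> 4
  'the' -> 3

Encoded: [1, 1, 4, 1, 4, 4, 3]


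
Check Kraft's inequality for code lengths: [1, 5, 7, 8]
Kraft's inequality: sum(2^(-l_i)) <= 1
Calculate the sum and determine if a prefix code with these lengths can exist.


Sum = 2^(-1) + 2^(-5) + 2^(-7) + 2^(-8)
    = 0.5 + 0.03125 + 0.0078125 + 0.00390625
    = 139/256 = 0.54296875
Since 0.54296875 <= 1, Kraft's inequality IS satisfied.
A prefix code with these lengths CAN exist.

Kraft sum = 0.54296875. Satisfied.


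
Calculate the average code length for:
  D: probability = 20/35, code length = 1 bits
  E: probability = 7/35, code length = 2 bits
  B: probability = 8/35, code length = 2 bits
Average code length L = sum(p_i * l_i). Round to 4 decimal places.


Weighted contributions p_i * l_i:
  D: (20/35) * 1 = 20/35
  E: (7/35) * 2 = 14/35
  B: (8/35) * 2 = 16/35
Sum = (20 + 14 + 16)/35 = 50/35

L = 50/35 = 1.4286 bits/symbol


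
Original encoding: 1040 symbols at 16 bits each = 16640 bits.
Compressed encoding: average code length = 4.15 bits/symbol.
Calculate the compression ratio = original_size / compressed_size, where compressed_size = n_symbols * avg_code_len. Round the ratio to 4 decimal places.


original_size = n_symbols * orig_bits = 1040 * 16 = 16640 bits
compressed_size = n_symbols * avg_code_len = 1040 * 4.15 = 4316.0 bits
ratio = original_size / compressed_size = 16640 / 4316.0 = 3.8554

Compression ratio = 3.8554


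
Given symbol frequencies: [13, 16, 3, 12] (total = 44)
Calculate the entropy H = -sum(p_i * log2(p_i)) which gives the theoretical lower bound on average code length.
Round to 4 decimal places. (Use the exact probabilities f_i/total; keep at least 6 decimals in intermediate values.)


Per-symbol terms -p_i * log2(p_i) with p_i = f_i/44:
  p = 13/44 = 0.295455: log2(p) = -1.758992, -p*log2(p) = 0.519702
  p = 16/44 = 0.363636: log2(p) = -1.459432, -p*log2(p) = 0.530702
  p = 3/44 = 0.068182: log2(p) = -3.874469, -p*log2(p) = 0.264168
  p = 12/44 = 0.272727: log2(p) = -1.874469, -p*log2(p) = 0.511219
H = 0.519702 + 0.530702 + 0.264168 + 0.511219 = 1.825791

H = 1.8258 bits/symbol


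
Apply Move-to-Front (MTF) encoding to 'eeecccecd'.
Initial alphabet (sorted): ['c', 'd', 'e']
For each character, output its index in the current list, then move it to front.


MTF encoding:
'e': index 2 in ['c', 'd', 'e'] -> ['e', 'c', 'd']
'e': index 0 in ['e', 'c', 'd'] -> ['e', 'c', 'd']
'e': index 0 in ['e', 'c', 'd'] -> ['e', 'c', 'd']
'c': index 1 in ['e', 'c', 'd'] -> ['c', 'e', 'd']
'c': index 0 in ['c', 'e', 'd'] -> ['c', 'e', 'd']
'c': index 0 in ['c', 'e', 'd'] -> ['c', 'e', 'd']
'e': index 1 in ['c', 'e', 'd'] -> ['e', 'c', 'd']
'c': index 1 in ['e', 'c', 'd'] -> ['c', 'e', 'd']
'd': index 2 in ['c', 'e', 'd'] -> ['d', 'c', 'e']


Output: [2, 0, 0, 1, 0, 0, 1, 1, 2]


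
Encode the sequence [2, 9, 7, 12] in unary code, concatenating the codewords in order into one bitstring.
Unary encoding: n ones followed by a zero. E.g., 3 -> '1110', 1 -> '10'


Encode each number as n ones followed by a terminating 0:
  2 -> 110 (3 bits)
  9 -> 1111111110 (10 bits)
  7 -> 11111110 (8 bits)
  12 -> 1111111111110 (13 bits)
Total length = 3 + 10 + 8 + 13 = 34 bits.

Unary([2, 9, 7, 12]) = 1101111111110111111101111111111110 (34 bits)
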